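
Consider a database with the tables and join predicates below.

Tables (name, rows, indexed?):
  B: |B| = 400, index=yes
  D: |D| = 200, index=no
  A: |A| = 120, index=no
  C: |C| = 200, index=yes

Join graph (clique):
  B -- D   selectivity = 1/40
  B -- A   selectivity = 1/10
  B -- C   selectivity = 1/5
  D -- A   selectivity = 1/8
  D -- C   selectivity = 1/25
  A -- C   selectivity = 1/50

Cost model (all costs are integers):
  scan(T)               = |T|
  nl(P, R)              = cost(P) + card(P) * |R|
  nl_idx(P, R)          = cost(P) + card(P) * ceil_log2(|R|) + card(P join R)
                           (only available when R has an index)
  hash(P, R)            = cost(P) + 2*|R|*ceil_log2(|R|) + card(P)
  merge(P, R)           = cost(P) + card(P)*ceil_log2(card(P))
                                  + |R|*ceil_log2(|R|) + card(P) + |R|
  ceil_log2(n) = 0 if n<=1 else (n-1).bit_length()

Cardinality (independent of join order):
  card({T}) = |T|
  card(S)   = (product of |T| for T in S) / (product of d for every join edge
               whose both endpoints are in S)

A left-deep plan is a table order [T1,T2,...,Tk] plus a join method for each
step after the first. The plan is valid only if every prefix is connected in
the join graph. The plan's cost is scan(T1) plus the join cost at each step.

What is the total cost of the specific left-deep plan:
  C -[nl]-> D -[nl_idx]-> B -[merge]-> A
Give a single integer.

step 1: scan C: cost=200, card=200
step 2: join D via nl
    card(P join D) = 200*200/(25) = 1600
    cost = 200 + 200*200 = 40200
step 3: join B via nl_idx
    card(P join B) = 1600*400/(40*5) = 3200
    cost = 40200 + 1600*9 + 3200 = 57800
step 4: join A via merge
    card(P join A) = 3200*120/(10*8*50) = 96
    cost = 57800 + 3200*12 + 120*7 + 3200 + 120 = 100360

100360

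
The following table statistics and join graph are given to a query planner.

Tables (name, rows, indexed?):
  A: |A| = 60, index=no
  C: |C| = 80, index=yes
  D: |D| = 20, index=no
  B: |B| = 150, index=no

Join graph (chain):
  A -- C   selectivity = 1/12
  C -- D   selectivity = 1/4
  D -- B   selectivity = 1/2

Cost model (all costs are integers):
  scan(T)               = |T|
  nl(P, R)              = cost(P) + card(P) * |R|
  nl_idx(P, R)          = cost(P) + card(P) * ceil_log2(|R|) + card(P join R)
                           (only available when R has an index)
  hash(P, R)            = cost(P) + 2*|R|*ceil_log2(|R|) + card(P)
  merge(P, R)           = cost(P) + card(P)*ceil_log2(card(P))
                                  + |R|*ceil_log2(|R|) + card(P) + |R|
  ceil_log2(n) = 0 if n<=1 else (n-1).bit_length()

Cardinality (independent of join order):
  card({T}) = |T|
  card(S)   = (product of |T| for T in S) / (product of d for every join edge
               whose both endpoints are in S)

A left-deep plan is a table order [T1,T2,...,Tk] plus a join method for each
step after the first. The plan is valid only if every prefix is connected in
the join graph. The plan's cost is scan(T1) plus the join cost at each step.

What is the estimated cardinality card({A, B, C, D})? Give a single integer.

150000

Tables in S: A(60), B(150), C(80), D(20)
Edges inside S: A-C(d=12), C-D(d=4), D-B(d=2)
numerator = 60 * 150 * 80 * 20 = 14400000
denominator = 12 * 4 * 2 = 96
card(S) = 14400000 / 96 = 150000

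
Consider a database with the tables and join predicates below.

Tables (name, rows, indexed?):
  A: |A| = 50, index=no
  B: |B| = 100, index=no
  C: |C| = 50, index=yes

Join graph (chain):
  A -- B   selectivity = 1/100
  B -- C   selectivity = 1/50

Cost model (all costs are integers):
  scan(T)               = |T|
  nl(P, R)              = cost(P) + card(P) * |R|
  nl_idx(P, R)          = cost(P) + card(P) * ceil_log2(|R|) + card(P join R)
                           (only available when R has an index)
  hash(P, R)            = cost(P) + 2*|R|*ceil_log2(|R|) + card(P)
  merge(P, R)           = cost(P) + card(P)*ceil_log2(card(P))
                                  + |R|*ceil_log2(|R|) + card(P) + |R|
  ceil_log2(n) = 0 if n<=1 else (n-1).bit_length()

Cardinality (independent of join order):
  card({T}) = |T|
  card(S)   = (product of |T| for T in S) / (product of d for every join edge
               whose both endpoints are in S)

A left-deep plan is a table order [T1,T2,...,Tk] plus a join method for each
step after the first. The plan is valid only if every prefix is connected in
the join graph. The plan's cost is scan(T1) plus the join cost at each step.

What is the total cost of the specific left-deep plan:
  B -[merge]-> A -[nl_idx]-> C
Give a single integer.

1600

step 1: scan B: cost=100, card=100
step 2: join A via merge
    card(P join A) = 100*50/(100) = 50
    cost = 100 + 100*7 + 50*6 + 100 + 50 = 1250
step 3: join C via nl_idx
    card(P join C) = 50*50/(50) = 50
    cost = 1250 + 50*6 + 50 = 1600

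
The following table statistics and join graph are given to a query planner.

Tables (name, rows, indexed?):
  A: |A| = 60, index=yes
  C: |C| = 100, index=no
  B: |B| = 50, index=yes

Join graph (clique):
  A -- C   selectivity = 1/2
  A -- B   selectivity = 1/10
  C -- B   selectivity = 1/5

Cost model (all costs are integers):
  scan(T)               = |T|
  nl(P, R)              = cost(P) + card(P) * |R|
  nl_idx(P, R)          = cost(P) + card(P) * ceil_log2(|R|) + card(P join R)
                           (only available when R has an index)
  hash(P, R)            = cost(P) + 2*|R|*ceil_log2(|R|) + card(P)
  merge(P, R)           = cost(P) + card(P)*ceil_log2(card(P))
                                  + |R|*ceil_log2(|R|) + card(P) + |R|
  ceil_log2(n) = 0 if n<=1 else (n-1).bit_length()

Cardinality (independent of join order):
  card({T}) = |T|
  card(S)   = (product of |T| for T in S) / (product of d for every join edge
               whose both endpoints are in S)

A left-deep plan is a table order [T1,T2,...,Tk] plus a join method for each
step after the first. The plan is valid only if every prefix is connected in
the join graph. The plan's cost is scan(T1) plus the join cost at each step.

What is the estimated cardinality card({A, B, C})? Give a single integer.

3000

Tables in S: A(60), B(50), C(100)
Edges inside S: A-C(d=2), A-B(d=10), C-B(d=5)
numerator = 60 * 50 * 100 = 300000
denominator = 2 * 10 * 5 = 100
card(S) = 300000 / 100 = 3000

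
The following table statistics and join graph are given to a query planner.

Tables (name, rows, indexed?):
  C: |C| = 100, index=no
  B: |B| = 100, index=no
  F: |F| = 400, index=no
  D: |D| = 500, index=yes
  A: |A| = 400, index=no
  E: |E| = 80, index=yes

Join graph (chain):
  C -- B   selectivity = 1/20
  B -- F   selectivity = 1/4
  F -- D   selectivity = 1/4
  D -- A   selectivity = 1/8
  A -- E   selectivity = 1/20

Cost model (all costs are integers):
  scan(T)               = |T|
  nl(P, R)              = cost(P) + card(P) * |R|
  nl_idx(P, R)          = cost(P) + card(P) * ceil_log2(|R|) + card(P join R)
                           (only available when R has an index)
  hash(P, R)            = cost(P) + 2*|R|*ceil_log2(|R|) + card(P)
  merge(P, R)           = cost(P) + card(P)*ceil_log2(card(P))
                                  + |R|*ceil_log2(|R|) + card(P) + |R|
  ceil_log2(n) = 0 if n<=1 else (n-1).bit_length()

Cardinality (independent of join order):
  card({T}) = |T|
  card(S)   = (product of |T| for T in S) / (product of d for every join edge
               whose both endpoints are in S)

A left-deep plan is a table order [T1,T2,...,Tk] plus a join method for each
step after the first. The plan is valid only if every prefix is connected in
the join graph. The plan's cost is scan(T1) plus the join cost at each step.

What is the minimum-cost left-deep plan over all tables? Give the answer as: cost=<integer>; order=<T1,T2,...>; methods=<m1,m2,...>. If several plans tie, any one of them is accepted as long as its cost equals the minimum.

cost=260122520; order=A,E,D,F,B,C; methods=hash,hash,hash,hash,hash

Selinger DP (subsets sized 1..n):
  {C}: scan cost=100, card=100
  {B}: scan cost=100, card=100
  {F}: scan cost=400, card=400
  {D}: scan cost=500, card=500
  {A}: scan cost=400, card=400
  {E}: scan cost=80, card=80
  {BC}: card=500; try (C,hash)→1600, (B,hash)→1600, (C,merge)→1700, (B,merge)→1700, (C,nl)→10100, (B,nl)→10100; best=1600 via (C,hash)
  {BF}: card=10000; try (B,hash)→2200, (F,merge)→4900, (B,merge)→5200, (F,hash)→7400, (F,nl)→40100, (B,nl)→40400; best=2200 via (B,hash)
  {DF}: card=50000; try (F,hash)→8200, (D,merge)→9400, (F,merge)→9500, (D,hash)→9800, (D,nl_idx)→54000, (D,nl)→200400 …(+1); best=8200 via (F,hash)
  {AD}: card=25000; try (A,hash)→8200, (D,merge)→9400, (A,merge)→9500, (D,hash)→9800, (D,nl_idx)→29000, (D,nl)→200400 …(+1); best=8200 via (A,hash)
  {AE}: card=1600; try (E,hash)→1920, (A,merge)→4720, (E,nl_idx)→4800, (E,merge)→5040, (A,hash)→7360, (A,nl)→32080 …(+1); best=1920 via (E,hash)
  {BCF}: card=50000; try (F,hash)→9300, (F,merge)→10600, (C,hash)→13600, (C,merge)→153000, (F,nl)→201600, (C,nl)→1002200; best=9300 via (F,hash)
  {BDF}: card=1250000; try (D,hash)→21200, (B,hash)→59600, (D,merge)→157200, (B,merge)→859000, (D,nl_idx)→1342200, (D,nl)→5002200 …(+1); best=21200 via (D,hash)
  {ADF}: card=2500000; try (F,hash)→40400, (A,hash)→65400, (F,merge)→412200, (A,merge)→862200, (F,nl)→10008200, (A,nl)→20008200; best=40400 via (F,hash)
  {ADE}: card=100000; try (D,hash)→12520, (D,merge)→26120, (E,hash)→34320, (D,nl_idx)→116320, (E,nl_idx)→283200, (E,merge)→408840 …(+2); best=12520 via (D,hash)
  {BCDF}: card=6250000; try (D,hash)→68300, (D,merge)→864300, (C,hash)→1272600, (D,nl_idx)→6709300, (D,nl)→25009300, (C,merge)→27522000 …(+1); best=68300 via (D,hash)
  {ABDF}: card=62500000; try (A,hash)→1278400, (B,hash)→2541800, (A,merge)→27525200, (B,merge)→57541200, (B,nl)→250040400, (A,nl)→500021200; best=1278400 via (A,hash)
  {ADEF}: card=10000000; try (F,hash)→119720, (F,merge)→1816520, (E,hash)→2541520, (E,nl_idx)→27540400, (F,nl)→40012520, (E,merge)→57541040 …(+1); best=119720 via (F,hash)
  {ABCDF}: card=312500000; try (A,hash)→6325500, (C,hash)→63779800, (A,merge)→150072300, (C,merge)→1688779200, (A,nl)→2500068300, (C,nl)→6251278400; best=6325500 via (A,hash)
  {ABDEF}: card=250000000; try (B,hash)→10121120, (E,hash)→63779520, (B,merge)→250120520, (E,nl_idx)→688778400, (B,nl)→1000119720, (E,merge)→1688779040 …(+1); best=10121120 via (B,hash)
  {ABCDEF}: card=1250000000; try (C,hash)→260122520, (E,hash)→318826620, (E,nl_idx)→3443825500, (C,merge)→7260121920, (E,merge)→9381326140, (E,nl)→25006325500 …(+1); best=260122520 via (C,hash)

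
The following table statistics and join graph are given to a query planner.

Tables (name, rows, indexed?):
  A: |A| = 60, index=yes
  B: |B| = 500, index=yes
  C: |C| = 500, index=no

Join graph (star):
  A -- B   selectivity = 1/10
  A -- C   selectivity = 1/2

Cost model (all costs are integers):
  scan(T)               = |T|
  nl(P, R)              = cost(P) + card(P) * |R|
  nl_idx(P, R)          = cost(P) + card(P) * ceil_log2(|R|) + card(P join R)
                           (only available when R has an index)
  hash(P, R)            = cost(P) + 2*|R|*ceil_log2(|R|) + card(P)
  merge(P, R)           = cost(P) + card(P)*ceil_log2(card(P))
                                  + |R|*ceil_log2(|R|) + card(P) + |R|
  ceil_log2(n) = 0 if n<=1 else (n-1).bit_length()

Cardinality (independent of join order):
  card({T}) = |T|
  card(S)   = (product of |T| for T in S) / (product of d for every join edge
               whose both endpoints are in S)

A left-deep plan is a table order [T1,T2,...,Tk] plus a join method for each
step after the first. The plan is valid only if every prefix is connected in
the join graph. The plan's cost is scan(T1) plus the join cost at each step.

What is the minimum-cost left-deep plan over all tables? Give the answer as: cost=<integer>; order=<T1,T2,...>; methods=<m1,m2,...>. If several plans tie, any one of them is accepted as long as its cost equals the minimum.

cost=13720; order=B,A,C; methods=hash,hash

Selinger DP (subsets sized 1..n):
  {A}: scan cost=60, card=60
  {B}: scan cost=500, card=500
  {C}: scan cost=500, card=500
  {AB}: card=3000; try (A,hash)→1720, (B,nl_idx)→3600, (B,merge)→5480, (A,merge)→5920, (A,nl_idx)→6500, (B,hash)→9120 …(+2); best=1720 via (A,hash)
  {AC}: card=15000; try (A,hash)→1720, (C,merge)→5480, (A,merge)→5920, (C,hash)→9120, (A,nl_idx)→18500, (C,nl)→30060 …(+1); best=1720 via (A,hash)
  {ABC}: card=750000; try (C,hash)→13720, (B,hash)→25720, (C,merge)→45720, (B,merge)→231720, (B,nl_idx)→886720, (C,nl)→1501720 …(+1); best=13720 via (C,hash)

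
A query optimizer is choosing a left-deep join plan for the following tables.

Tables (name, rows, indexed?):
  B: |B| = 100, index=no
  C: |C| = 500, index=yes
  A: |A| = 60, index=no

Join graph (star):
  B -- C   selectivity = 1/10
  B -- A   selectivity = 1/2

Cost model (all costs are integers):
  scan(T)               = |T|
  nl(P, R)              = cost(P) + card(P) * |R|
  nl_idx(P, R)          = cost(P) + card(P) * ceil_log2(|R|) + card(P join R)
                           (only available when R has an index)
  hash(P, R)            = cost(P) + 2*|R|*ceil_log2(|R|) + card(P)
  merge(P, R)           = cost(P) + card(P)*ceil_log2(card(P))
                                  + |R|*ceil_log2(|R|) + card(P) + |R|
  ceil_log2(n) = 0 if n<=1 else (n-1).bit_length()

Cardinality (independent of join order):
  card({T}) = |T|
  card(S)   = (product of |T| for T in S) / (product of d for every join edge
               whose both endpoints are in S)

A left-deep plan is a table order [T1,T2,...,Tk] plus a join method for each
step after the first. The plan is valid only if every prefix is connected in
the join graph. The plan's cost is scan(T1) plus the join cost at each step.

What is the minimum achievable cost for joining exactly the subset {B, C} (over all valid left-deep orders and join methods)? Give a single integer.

Selinger DP over subsets of {B,C}:
  {B}: scan cost=100, card=100
  {C}: scan cost=500, card=500
  {BC}: card=5000; try (B,hash)→2400, (C,merge)→5900, (C,nl_idx)→6000, (B,merge)→6300, (C,hash)→9200, (C,nl)→50100 …(+1); best=2400 via (B,hash)

2400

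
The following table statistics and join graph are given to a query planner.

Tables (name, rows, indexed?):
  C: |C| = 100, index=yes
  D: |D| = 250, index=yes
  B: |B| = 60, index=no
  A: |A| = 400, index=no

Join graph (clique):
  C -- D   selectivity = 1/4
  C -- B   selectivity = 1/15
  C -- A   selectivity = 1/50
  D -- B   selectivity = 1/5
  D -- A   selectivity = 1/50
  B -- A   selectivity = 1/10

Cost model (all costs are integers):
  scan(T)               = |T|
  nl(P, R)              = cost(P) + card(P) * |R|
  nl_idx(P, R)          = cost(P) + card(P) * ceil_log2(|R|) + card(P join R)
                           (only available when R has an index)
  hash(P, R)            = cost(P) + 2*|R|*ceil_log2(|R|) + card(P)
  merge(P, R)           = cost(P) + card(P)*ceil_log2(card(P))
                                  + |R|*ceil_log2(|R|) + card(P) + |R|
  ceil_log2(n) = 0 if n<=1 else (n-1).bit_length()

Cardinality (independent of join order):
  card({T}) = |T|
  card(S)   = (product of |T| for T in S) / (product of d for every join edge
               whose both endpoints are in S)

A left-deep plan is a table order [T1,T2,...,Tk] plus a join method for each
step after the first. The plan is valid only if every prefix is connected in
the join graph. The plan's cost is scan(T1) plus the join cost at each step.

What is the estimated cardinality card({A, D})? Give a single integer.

2000

Tables in S: A(400), D(250)
Edges inside S: D-A(d=50)
numerator = 400 * 250 = 100000
denominator = 50 = 50
card(S) = 100000 / 50 = 2000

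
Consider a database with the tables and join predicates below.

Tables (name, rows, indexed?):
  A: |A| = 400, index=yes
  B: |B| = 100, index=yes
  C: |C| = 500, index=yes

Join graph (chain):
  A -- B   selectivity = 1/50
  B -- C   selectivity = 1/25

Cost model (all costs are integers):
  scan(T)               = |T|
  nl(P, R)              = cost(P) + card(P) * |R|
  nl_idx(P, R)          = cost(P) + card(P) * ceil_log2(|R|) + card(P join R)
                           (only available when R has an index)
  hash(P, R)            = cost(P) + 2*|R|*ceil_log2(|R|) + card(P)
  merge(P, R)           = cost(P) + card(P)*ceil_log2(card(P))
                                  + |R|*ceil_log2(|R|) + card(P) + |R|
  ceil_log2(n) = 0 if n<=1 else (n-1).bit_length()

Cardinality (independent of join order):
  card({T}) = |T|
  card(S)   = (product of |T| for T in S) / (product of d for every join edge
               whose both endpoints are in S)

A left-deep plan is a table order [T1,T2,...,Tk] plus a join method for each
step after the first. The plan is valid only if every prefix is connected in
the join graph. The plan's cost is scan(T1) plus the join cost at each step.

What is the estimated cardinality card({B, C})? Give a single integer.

Tables in S: B(100), C(500)
Edges inside S: B-C(d=25)
numerator = 100 * 500 = 50000
denominator = 25 = 25
card(S) = 50000 / 25 = 2000

2000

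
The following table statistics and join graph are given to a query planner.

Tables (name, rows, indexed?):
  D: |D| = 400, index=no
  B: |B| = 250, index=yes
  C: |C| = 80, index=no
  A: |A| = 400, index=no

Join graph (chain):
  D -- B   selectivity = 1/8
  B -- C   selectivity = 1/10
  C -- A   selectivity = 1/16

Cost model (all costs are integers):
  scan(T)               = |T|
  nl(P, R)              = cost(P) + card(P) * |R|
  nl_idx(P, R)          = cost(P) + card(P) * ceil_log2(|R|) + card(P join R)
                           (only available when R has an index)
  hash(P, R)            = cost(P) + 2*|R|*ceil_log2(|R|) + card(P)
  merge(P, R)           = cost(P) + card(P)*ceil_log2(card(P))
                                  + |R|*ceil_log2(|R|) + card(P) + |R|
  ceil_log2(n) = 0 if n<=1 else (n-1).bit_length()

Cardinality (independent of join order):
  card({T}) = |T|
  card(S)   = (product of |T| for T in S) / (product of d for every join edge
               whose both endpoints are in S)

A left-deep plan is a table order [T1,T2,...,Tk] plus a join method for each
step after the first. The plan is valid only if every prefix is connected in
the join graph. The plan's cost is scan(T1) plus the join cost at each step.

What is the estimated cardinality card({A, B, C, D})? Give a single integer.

Tables in S: A(400), B(250), C(80), D(400)
Edges inside S: D-B(d=8), B-C(d=10), C-A(d=16)
numerator = 400 * 250 * 80 * 400 = 3200000000
denominator = 8 * 10 * 16 = 1280
card(S) = 3200000000 / 1280 = 2500000

2500000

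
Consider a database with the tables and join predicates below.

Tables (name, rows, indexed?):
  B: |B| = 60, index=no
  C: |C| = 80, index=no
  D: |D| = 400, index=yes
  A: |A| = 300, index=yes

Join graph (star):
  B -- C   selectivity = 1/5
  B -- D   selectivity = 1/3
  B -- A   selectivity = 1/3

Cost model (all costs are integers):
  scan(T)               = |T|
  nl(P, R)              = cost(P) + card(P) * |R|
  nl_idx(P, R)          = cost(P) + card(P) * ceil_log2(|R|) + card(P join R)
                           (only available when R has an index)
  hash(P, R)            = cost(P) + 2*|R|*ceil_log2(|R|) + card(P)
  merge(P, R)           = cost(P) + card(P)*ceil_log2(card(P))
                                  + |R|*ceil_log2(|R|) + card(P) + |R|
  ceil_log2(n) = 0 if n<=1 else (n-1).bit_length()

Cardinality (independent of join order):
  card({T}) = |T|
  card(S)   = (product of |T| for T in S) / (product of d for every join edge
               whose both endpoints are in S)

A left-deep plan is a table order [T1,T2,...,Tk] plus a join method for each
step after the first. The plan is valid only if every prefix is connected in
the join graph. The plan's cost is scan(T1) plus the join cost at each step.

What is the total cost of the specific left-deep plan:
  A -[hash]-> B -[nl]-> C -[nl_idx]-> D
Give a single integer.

14145320

step 1: scan A: cost=300, card=300
step 2: join B via hash
    card(P join B) = 300*60/(3) = 6000
    cost = 300 + 2*60*6 + 300 = 1320
step 3: join C via nl
    card(P join C) = 6000*80/(5) = 96000
    cost = 1320 + 6000*80 = 481320
step 4: join D via nl_idx
    card(P join D) = 96000*400/(3) = 12800000
    cost = 481320 + 96000*9 + 12800000 = 14145320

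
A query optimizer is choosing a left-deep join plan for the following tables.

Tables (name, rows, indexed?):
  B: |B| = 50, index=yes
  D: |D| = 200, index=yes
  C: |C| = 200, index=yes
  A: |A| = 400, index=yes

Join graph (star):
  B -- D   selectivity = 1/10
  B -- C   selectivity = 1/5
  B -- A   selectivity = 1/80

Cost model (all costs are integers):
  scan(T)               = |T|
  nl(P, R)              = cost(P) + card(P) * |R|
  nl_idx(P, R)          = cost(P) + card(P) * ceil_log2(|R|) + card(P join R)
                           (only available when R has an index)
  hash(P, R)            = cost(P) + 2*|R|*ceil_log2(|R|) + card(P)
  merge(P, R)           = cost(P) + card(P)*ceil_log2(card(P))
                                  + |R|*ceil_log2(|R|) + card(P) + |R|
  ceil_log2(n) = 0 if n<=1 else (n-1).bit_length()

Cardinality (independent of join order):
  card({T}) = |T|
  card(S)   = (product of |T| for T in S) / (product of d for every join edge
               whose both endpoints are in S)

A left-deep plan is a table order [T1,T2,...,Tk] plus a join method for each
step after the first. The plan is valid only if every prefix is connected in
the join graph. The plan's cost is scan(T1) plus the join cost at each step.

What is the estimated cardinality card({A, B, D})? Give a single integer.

Tables in S: A(400), B(50), D(200)
Edges inside S: B-D(d=10), B-A(d=80)
numerator = 400 * 50 * 200 = 4000000
denominator = 10 * 80 = 800
card(S) = 4000000 / 800 = 5000

5000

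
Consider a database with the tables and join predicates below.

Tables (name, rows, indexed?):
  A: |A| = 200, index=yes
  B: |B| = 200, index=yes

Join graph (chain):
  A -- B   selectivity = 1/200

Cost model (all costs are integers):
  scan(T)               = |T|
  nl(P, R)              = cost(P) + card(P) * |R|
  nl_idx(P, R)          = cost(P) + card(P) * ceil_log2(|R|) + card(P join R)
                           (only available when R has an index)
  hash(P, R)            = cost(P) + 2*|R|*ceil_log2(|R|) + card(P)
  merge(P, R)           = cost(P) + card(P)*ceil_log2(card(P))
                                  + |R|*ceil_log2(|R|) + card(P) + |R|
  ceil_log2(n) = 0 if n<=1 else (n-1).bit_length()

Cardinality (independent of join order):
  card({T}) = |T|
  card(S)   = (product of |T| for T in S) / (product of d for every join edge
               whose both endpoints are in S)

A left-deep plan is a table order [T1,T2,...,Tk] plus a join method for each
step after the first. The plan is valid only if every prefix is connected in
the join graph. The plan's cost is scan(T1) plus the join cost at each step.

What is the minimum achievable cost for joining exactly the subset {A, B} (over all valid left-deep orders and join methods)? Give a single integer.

Selinger DP over subsets of {A,B}:
  {A}: scan cost=200, card=200
  {B}: scan cost=200, card=200
  {AB}: card=200; try (B,nl_idx)→2000, (A,nl_idx)→2000, (B,hash)→3600, (A,hash)→3600, (B,merge)→3800, (A,merge)→3800 …(+2); best=2000 via (B,nl_idx)

2000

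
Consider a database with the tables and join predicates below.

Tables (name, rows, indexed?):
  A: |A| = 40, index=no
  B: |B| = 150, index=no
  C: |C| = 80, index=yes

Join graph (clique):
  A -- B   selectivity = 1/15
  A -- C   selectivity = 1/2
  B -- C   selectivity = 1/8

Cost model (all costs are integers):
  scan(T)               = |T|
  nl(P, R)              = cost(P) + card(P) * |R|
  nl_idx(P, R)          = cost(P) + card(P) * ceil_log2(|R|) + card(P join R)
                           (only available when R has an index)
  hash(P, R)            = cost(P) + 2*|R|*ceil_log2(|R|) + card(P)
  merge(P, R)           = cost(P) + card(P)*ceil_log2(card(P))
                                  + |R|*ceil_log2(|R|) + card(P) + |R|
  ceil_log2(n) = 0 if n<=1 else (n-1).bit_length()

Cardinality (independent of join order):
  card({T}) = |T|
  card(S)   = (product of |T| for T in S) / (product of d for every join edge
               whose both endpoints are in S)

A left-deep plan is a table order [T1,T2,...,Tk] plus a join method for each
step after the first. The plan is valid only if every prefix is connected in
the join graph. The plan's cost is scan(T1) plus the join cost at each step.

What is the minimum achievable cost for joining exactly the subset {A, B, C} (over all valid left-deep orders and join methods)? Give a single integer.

2300

Selinger DP over subsets of {A,B,C}:
  {A}: scan cost=40, card=40
  {B}: scan cost=150, card=150
  {C}: scan cost=80, card=80
  {AB}: card=400; try (A,hash)→780, (B,merge)→1670, (A,merge)→1780, (B,hash)→2480, (B,nl)→6040, (A,nl)→6150; best=780 via (A,hash)
  {AC}: card=1600; try (A,hash)→640, (C,merge)→960, (A,merge)→1000, (C,hash)→1200, (C,nl_idx)→1920, (C,nl)→3240 …(+1); best=640 via (A,hash)
  {BC}: card=1500; try (C,hash)→1420, (B,merge)→2070, (C,merge)→2140, (B,hash)→2560, (C,nl_idx)→2700, (B,nl)→12080 …(+1); best=1420 via (C,hash)
  {ABC}: card=2000; try (C,hash)→2300, (A,hash)→3400, (B,hash)→4640, (C,merge)→5420, (C,nl_idx)→5580, (A,merge)→19700 …(+4); best=2300 via (C,hash)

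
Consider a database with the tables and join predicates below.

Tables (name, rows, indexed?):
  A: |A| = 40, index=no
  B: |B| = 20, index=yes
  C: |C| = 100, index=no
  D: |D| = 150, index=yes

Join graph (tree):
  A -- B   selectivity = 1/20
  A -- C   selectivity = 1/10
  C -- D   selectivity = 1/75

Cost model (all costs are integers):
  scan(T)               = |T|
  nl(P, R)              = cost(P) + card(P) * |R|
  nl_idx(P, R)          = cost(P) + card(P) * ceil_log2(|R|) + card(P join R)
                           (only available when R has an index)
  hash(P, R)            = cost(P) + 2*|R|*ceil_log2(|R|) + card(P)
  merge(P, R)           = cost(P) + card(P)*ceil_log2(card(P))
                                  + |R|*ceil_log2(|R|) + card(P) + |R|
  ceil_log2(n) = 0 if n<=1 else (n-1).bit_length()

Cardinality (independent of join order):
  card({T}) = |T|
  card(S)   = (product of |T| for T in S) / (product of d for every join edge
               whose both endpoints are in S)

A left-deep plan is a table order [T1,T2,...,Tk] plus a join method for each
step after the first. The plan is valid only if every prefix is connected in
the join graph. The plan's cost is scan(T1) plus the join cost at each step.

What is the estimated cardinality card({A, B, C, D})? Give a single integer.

Tables in S: A(40), B(20), C(100), D(150)
Edges inside S: A-B(d=20), A-C(d=10), C-D(d=75)
numerator = 40 * 20 * 100 * 150 = 12000000
denominator = 20 * 10 * 75 = 15000
card(S) = 12000000 / 15000 = 800

800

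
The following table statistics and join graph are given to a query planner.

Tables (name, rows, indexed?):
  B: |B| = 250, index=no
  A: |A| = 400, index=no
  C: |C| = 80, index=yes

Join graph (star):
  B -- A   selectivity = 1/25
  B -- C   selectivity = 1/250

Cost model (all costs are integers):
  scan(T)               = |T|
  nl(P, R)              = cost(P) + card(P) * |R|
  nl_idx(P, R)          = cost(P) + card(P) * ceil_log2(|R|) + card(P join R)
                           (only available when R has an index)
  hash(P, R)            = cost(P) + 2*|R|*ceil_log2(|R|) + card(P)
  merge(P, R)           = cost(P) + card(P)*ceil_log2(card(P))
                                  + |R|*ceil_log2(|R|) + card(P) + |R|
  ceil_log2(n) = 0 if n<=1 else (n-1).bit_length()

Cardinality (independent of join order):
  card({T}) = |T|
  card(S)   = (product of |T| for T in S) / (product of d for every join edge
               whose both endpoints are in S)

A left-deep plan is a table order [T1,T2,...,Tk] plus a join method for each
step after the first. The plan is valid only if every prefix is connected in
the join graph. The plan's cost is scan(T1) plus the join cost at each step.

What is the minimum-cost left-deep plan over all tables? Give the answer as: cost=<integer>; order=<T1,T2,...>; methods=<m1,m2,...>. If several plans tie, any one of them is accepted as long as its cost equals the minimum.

Selinger DP (subsets sized 1..n):
  {B}: scan cost=250, card=250
  {A}: scan cost=400, card=400
  {C}: scan cost=80, card=80
  {AB}: card=4000; try (B,hash)→4800, (A,merge)→6500, (B,merge)→6650, (A,hash)→7700, (A,nl)→100250, (B,nl)→100400; best=4800 via (B,hash)
  {BC}: card=80; try (C,hash)→1620, (C,nl_idx)→2080, (B,merge)→2970, (C,merge)→3140, (B,hash)→4160, (B,nl)→20080 …(+1); best=1620 via (C,hash)
  {ABC}: card=1280; try (A,merge)→6260, (A,hash)→8900, (C,hash)→9920, (A,nl)→33620, (C,nl_idx)→34080, (C,merge)→57440 …(+1); best=6260 via (A,merge)

cost=6260; order=B,C,A; methods=hash,merge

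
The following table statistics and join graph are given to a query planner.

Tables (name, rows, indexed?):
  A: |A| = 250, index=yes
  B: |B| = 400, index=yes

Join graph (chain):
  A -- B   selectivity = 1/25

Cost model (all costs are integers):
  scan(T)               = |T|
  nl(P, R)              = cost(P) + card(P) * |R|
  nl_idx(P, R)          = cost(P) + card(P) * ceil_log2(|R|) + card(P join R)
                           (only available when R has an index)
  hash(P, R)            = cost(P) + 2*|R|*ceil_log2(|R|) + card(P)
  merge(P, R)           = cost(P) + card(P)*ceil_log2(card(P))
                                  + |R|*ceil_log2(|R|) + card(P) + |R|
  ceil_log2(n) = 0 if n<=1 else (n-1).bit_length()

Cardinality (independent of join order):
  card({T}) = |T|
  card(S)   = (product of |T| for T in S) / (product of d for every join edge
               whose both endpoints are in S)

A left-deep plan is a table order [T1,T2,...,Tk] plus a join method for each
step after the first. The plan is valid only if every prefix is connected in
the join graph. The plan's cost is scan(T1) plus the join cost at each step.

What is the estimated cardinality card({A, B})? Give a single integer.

Tables in S: A(250), B(400)
Edges inside S: A-B(d=25)
numerator = 250 * 400 = 100000
denominator = 25 = 25
card(S) = 100000 / 25 = 4000

4000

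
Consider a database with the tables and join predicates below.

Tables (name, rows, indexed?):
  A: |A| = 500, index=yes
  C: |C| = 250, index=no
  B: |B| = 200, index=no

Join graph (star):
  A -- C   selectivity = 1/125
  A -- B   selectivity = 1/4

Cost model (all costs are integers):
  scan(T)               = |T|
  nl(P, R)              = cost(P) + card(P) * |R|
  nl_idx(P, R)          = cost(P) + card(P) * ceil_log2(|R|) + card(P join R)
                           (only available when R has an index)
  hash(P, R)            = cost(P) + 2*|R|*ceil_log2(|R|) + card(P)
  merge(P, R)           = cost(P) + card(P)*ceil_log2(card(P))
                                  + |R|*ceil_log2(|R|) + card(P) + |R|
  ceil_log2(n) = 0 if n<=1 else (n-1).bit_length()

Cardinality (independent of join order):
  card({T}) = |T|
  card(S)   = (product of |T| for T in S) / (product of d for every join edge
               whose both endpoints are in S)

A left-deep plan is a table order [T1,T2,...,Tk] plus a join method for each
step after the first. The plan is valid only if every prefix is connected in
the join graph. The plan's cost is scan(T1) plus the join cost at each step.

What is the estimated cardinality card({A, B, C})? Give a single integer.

50000

Tables in S: A(500), B(200), C(250)
Edges inside S: A-C(d=125), A-B(d=4)
numerator = 500 * 200 * 250 = 25000000
denominator = 125 * 4 = 500
card(S) = 25000000 / 500 = 50000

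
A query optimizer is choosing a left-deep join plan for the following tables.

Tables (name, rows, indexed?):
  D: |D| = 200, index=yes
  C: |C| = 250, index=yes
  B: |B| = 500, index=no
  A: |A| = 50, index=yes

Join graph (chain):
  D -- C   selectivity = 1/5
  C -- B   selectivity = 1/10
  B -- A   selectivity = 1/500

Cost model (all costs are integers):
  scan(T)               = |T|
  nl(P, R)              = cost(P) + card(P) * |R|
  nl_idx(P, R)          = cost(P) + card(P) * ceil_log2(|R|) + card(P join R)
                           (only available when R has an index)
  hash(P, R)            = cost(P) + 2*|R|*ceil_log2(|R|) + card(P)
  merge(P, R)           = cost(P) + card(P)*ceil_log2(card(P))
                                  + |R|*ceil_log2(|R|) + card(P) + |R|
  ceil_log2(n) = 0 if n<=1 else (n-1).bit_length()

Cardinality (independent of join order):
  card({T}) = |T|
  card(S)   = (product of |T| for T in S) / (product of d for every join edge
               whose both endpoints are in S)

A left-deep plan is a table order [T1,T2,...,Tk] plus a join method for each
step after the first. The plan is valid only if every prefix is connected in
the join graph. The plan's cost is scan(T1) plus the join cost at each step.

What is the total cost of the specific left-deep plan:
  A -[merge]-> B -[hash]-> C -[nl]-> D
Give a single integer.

259450

step 1: scan A: cost=50, card=50
step 2: join B via merge
    card(P join B) = 50*500/(500) = 50
    cost = 50 + 50*6 + 500*9 + 50 + 500 = 5400
step 3: join C via hash
    card(P join C) = 50*250/(10) = 1250
    cost = 5400 + 2*250*8 + 50 = 9450
step 4: join D via nl
    card(P join D) = 1250*200/(5) = 50000
    cost = 9450 + 1250*200 = 259450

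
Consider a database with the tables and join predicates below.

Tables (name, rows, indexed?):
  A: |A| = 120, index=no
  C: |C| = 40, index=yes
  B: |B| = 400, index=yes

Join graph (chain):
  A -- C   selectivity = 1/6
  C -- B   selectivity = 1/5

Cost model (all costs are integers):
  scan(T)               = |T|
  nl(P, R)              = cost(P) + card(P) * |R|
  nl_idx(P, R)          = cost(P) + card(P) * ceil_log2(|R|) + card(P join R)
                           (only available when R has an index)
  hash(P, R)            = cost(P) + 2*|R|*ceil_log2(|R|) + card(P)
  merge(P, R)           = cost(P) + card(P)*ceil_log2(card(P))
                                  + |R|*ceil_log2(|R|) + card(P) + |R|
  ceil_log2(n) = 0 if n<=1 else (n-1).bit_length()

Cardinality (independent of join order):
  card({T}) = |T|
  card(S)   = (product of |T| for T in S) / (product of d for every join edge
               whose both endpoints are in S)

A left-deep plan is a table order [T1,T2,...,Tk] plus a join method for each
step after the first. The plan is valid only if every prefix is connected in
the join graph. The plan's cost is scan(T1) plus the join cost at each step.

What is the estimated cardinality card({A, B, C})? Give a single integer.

64000

Tables in S: A(120), B(400), C(40)
Edges inside S: A-C(d=6), C-B(d=5)
numerator = 120 * 400 * 40 = 1920000
denominator = 6 * 5 = 30
card(S) = 1920000 / 30 = 64000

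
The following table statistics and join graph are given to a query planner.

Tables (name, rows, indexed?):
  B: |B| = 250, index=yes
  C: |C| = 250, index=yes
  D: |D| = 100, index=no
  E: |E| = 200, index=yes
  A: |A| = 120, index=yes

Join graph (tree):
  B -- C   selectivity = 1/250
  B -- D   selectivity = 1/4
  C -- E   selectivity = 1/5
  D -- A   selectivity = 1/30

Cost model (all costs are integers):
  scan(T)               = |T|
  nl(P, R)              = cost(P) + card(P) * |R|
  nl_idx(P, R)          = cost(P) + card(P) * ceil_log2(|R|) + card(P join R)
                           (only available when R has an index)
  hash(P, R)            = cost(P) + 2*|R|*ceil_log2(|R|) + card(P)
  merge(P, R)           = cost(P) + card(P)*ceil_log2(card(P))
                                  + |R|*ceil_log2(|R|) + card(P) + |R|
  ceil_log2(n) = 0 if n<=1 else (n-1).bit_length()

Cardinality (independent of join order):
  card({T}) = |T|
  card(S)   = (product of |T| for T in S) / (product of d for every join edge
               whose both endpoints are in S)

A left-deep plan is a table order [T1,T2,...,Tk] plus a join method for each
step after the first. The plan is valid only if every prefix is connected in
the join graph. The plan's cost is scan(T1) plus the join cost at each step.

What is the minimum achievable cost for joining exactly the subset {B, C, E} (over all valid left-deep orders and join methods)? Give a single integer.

5950

Selinger DP over subsets of {B,C,E}:
  {B}: scan cost=250, card=250
  {C}: scan cost=250, card=250
  {E}: scan cost=200, card=200
  {BC}: card=250; try (C,nl_idx)→2500, (B,nl_idx)→2500, (C,hash)→4500, (B,hash)→4500, (C,merge)→4750, (B,merge)→4750 …(+2); best=2500 via (C,nl_idx)
  {CE}: card=10000; try (E,hash)→3700, (C,merge)→4250, (E,merge)→4300, (C,hash)→4400, (C,nl_idx)→11800, (E,nl_idx)→12250 …(+2); best=3700 via (E,hash)
  {BCE}: card=10000; try (E,hash)→5950, (E,merge)→6550, (E,nl_idx)→14500, (B,hash)→17700, (E,nl)→52500, (B,nl_idx)→93700 …(+2); best=5950 via (E,hash)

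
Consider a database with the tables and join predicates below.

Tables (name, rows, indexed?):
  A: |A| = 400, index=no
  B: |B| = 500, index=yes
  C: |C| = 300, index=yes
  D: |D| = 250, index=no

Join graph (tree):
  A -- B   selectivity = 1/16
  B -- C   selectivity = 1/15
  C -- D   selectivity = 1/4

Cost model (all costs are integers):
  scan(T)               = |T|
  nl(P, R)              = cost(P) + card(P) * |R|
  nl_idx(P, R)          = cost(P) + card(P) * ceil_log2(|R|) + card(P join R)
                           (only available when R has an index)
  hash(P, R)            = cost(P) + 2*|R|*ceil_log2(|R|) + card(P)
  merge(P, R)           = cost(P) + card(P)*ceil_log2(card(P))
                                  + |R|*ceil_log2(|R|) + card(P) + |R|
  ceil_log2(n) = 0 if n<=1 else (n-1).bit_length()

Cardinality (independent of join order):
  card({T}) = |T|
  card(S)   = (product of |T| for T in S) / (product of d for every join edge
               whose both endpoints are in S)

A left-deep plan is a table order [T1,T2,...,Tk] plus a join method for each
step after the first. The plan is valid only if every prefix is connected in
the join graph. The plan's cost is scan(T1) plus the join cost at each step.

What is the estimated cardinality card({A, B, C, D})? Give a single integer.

15625000

Tables in S: A(400), B(500), C(300), D(250)
Edges inside S: A-B(d=16), B-C(d=15), C-D(d=4)
numerator = 400 * 500 * 300 * 250 = 15000000000
denominator = 16 * 15 * 4 = 960
card(S) = 15000000000 / 960 = 15625000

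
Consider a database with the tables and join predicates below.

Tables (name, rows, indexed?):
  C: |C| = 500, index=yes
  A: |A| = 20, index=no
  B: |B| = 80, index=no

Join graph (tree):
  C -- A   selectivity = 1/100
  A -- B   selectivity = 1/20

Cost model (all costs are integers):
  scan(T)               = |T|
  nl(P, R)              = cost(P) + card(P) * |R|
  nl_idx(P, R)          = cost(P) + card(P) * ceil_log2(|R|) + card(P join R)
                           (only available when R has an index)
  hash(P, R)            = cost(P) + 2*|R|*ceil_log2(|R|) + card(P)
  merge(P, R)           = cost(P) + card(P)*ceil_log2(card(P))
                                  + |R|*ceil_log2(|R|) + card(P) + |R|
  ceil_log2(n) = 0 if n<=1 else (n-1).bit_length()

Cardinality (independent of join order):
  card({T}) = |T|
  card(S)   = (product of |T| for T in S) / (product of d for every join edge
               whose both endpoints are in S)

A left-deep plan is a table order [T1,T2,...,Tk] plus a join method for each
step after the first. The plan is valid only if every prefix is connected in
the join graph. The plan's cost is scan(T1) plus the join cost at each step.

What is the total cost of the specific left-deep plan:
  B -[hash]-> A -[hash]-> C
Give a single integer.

9440

step 1: scan B: cost=80, card=80
step 2: join A via hash
    card(P join A) = 80*20/(20) = 80
    cost = 80 + 2*20*5 + 80 = 360
step 3: join C via hash
    card(P join C) = 80*500/(100) = 400
    cost = 360 + 2*500*9 + 80 = 9440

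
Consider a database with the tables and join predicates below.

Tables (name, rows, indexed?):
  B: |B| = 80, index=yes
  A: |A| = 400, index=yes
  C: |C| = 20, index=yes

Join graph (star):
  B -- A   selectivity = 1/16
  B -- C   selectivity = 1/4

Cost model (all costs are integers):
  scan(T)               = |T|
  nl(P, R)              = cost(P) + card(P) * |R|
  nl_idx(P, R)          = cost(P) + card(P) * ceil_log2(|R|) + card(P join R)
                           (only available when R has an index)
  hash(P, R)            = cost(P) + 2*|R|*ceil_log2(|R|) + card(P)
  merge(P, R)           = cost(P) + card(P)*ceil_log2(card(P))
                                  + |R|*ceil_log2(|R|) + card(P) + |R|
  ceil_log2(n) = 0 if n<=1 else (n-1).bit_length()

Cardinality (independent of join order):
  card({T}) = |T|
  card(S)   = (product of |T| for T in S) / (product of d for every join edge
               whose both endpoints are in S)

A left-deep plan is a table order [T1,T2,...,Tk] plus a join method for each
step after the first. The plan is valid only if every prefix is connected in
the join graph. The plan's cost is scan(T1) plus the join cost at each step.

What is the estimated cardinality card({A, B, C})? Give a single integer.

10000

Tables in S: A(400), B(80), C(20)
Edges inside S: B-A(d=16), B-C(d=4)
numerator = 400 * 80 * 20 = 640000
denominator = 16 * 4 = 64
card(S) = 640000 / 64 = 10000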